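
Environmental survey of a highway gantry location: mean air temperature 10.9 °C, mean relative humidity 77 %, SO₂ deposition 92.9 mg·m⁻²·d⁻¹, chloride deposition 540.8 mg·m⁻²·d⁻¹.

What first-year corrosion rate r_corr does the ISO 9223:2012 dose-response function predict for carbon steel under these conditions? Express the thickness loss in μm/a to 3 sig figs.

r_corr = 182 μm/a

carbon steel: f(T) = -0.054·(T−10) [T>10 °C] = -0.0486
  SO₂ term: 1.77·92.9^0.52·exp(0.02·77-0.0486) = 82.99
  Sd branch = 0.102·Sd^0.62·e^(0.033·RH+0.04·T) = 99.08 μm/a
  sum: 82.99 + 99.08 → r_corr = 182.1 μm/a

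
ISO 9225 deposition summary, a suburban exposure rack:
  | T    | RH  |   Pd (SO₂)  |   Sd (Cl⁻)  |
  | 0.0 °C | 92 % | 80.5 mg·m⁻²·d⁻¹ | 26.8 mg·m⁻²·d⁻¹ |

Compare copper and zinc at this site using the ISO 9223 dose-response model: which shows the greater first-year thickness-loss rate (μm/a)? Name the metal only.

copper: f(T) = +0.126·(T−10) [T≤10 °C] = -1.2600
  sulphur-dioxide contribution → 1.071 μm/a
  chloride contribution → 0.6834 μm/a
  ⇒ r_corr(copper) = 1.755 μm/a
zinc: T≤10 °C ⇒ hinge +0.038·(0.0−10) = -0.3800
  sulphur-dioxide contribution → 4.188 μm/a
  chloride contribution → 0.2381 μm/a
  ⇒ r_corr(zinc) = 4.426 μm/a
Ordering by μm/a: zinc (4.43) > copper (1.75)

zinc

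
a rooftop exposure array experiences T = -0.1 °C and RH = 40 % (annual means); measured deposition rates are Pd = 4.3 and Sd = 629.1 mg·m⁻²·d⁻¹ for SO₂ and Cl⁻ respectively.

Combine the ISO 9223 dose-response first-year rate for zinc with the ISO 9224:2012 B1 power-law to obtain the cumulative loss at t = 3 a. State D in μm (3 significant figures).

D(3) = 2.56 μm

zinc: T≤10 °C ⇒ hinge +0.038·(-0.1−10) = -0.3838
  SO₂ term: 0.0129·4.3^0.44·exp(0.046·40-0.3838) = 0.1051
  Cl⁻ term: 0.0175·629.1^0.57·exp(0.008·40+0.085·-0.1) = 0.941
  r_corr = 0.1051 + 0.941 = 1.046 μm/a
ISO 9224: D(t) = r_corr · t^b with b = 0.813 (zinc, B1)
  D(3) = 1.046 × 3^0.813 = 1.046 × 2.443 = 2.556 μm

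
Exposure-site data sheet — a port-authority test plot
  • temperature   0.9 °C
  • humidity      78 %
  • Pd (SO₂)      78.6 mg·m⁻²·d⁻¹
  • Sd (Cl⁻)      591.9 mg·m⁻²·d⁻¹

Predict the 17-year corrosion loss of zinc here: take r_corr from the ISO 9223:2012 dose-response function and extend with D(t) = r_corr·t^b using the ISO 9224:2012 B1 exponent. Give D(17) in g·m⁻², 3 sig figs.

D(17) = 257 g·m⁻²

zinc: T≤10 °C ⇒ hinge +0.038·(0.9−10) = -0.3458
  SO₂ term: 0.0129·78.6^0.44·exp(0.046·78-0.3458) = 2.252
  Sd branch = 0.0175·Sd^0.57·e^(0.008·RH+0.085·T) = 1.341 μm/a
  sum: 2.252 + 1.341 → r_corr = 3.593 μm/a
Power-law: D(17) = r_corr · 17^0.813
  D(17) = 3.593 × 17^0.813 = 3.593 × 10.01 = 35.96 μm
  Mass loss = 35.96 μm × 7.14 g/cm³ = 256.8 g·m⁻²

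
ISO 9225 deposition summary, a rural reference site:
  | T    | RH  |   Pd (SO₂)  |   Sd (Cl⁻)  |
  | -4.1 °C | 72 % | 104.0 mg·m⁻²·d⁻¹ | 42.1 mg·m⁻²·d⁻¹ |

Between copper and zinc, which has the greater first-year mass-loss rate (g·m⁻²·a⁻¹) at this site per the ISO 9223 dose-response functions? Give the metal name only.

copper: temperature factor f = +0.126·(-14.1) = -1.7766
  sulphur-dioxide contribution → 0.2099 μm/a
  chloride contribution → 0.3074 μm/a
  ⇒ r_corr(copper) = 0.5173 μm/a
  mass loss = 0.5173 μm/a × 8.96 g/cm³ = 4.635 g·m⁻²·a⁻¹
zinc: T≤10 °C ⇒ hinge +0.038·(-4.1−10) = -0.5358
  sulphur-dioxide contribution → 1.599 μm/a
  chloride contribution → 0.1852 μm/a
  ⇒ r_corr(zinc) = 1.784 μm/a
  mass loss = 1.784 μm/a × 7.14 g/cm³ = 12.74 g·m⁻²·a⁻¹
Ordering by g·m⁻²·a⁻¹: zinc (12.7) > copper (4.64)

zinc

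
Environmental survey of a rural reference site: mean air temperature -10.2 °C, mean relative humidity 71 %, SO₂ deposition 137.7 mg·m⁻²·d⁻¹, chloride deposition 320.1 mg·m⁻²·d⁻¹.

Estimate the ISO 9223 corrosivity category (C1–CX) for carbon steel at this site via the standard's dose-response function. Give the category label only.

carbon steel: temperature factor f = +0.150·(-20.2) = -3.0300
  Pd branch = 1.77·Pd^0.52·e^(0.02·RH+f) = 4.581 μm/a
  Cl⁻ term: 0.102·320.1^0.62·exp(0.033·71+0.04·-10.2) = 25.25
  r_corr = 4.581 + 25.25 = 29.83 μm/a
ISO 9223 Table 2 (carbon steel): 25 < 29.8 ≤ 50 μm/a ⇒ C3

C3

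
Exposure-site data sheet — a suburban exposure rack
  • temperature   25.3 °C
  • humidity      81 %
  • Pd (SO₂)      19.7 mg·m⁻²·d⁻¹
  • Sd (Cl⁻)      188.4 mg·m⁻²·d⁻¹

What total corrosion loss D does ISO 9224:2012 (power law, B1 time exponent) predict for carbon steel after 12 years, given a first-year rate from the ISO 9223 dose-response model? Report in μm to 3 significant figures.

carbon steel: temperature factor f = -0.054·(15.3) = -0.8262
  Pd branch = 1.77·Pd^0.52·e^(0.02·RH+f) = 18.44 μm/a
  Cl⁻ term: 0.102·188.4^0.62·exp(0.033·81+0.04·25.3) = 104.6
  sum: 18.44 + 104.6 → r_corr = 123 μm/a
Power-law: D(12) = r_corr · 12^0.523
  D(12) = 123 × 12^0.523 = 123 × 3.668 = 451.3 μm

D(12) = 451 μm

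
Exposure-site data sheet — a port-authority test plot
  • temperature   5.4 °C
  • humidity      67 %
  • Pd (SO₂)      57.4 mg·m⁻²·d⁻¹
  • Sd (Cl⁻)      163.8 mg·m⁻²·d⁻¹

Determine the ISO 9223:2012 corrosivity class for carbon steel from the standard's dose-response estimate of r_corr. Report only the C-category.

carbon steel: f(T) = +0.150·(T−10) [T≤10 °C] = -0.6900
  Pd branch = 1.77·Pd^0.52·e^(0.02·RH+f) = 27.85 μm/a
  Cl⁻ term: 0.102·163.8^0.62·exp(0.033·67+0.04·5.4) = 27.26
  sum: 27.85 + 27.26 → r_corr = 55.11 μm/a
Category bounds: 50…80 μm/a bracket r_corr ⇒ C4

C4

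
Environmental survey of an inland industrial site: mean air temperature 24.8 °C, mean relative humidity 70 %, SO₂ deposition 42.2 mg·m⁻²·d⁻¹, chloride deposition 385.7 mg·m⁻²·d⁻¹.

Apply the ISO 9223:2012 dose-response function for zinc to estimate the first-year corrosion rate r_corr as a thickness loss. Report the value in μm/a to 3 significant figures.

zinc: T>10 °C ⇒ hinge -0.071·(24.8−10) = -1.0508
  Pd branch = 0.0129·Pd^0.44·e^(0.046·RH+f) = 0.5859 μm/a
  Cl⁻ term: 0.0175·385.7^0.57·exp(0.008·70+0.085·24.8) = 7.514
  sum: 0.5859 + 7.514 → r_corr = 8.1 μm/a

r_corr = 8.10 μm/a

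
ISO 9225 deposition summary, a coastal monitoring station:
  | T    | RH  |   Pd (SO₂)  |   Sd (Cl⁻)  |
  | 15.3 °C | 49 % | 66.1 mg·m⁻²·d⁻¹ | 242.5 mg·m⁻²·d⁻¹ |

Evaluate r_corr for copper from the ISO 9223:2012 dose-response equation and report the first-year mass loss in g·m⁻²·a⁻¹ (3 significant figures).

r_corr = 6.66 g·m⁻²·a⁻¹

copper: T>10 °C ⇒ hinge -0.080·(15.3−10) = -0.4240
  SO₂ term: 0.0053·66.1^0.26·exp(0.059·49-0.4240) = 0.1858
  Sd branch = 0.01025·Sd^0.27·e^(0.036·RH+0.049·T) = 0.5575 μm/a
  sum: 0.1858 + 0.5575 → r_corr = 0.7433 μm/a
Convert to mass loss: 0.7433 μm/a × 8.96 g/cm³ = 6.66 g·m⁻²·a⁻¹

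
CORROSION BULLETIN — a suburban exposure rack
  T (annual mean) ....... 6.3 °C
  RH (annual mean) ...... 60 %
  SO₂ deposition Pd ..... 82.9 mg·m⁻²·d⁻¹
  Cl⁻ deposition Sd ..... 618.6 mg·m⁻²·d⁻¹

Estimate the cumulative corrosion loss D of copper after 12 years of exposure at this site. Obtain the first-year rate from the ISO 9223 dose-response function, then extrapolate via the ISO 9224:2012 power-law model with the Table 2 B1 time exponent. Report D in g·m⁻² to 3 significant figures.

D(12) = 49.2 g·m⁻²

copper: temperature factor f = +0.126·(-3.7) = -0.4662
  SO₂ term: 0.0053·82.9^0.26·exp(0.059·60-0.4662) = 0.3614
  Sd branch = 0.01025·Sd^0.27·e^(0.036·RH+0.049·T) = 0.6864 μm/a
  sum: 0.3614 + 0.6864 → r_corr = 1.048 μm/a
Long-term exponent b (ISO 9224 Table 2, B1) = 0.667
  D(12) = 1.048 × 12^0.667 = 1.048 × 5.246 = 5.497 μm
  Mass loss = 5.497 μm × 8.96 g/cm³ = 49.25 g·m⁻²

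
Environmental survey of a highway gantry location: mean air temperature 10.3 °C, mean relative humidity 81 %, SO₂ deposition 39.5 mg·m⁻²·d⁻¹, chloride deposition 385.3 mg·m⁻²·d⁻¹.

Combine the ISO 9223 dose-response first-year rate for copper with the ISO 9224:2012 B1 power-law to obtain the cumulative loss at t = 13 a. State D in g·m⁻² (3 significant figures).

copper: temperature factor f = -0.080·(0.3) = -0.0240
  sulphur-dioxide contribution → 1.601 μm/a
  chloride contribution → 1.565 μm/a
  ⇒ r_corr(copper) = 3.166 μm/a
Power-law: D(13) = r_corr · 13^0.667
  D(13) = 3.166 × 13^0.667 = 3.166 × 5.534 = 17.52 μm
  Mass loss = 17.52 μm × 8.96 g/cm³ = 157 g·m⁻²

D(13) = 157 g·m⁻²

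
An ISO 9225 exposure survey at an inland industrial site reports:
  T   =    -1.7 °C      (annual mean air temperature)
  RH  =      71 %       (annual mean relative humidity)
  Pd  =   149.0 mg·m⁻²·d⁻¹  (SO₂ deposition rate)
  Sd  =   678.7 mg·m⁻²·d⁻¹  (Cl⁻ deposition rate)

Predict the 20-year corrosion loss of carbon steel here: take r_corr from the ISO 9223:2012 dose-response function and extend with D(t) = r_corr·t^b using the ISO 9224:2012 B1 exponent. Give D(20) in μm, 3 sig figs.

D(20) = 353 μm

carbon steel: temperature factor f = +0.150·(-11.7) = -1.7550
  sulphur-dioxide contribution → 17.08 μm/a
  chloride contribution → 56.53 μm/a
  total first-year rate 73.61 μm/a
Long-term exponent b (ISO 9224 Table 2, B1) = 0.523
  D(20) = 73.61 × 20^0.523 = 73.61 × 4.791 = 352.7 μm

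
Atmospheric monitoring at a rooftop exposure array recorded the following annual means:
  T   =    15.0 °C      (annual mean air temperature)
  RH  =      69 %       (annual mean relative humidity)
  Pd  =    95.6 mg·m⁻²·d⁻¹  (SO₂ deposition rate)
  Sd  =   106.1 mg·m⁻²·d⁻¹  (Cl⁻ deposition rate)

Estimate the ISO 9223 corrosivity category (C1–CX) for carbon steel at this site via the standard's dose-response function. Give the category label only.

carbon steel: T>10 °C ⇒ hinge -0.054·(15.0−10) = -0.2700
  SO₂ term: 1.77·95.6^0.52·exp(0.02·69-0.2700) = 57.53
  Cl⁻ term: 0.102·106.1^0.62·exp(0.033·69+0.04·15.0) = 32.66
  r_corr = 57.53 + 32.66 = 90.19 μm/a
Category bounds: 80…200 μm/a bracket r_corr ⇒ C5

C5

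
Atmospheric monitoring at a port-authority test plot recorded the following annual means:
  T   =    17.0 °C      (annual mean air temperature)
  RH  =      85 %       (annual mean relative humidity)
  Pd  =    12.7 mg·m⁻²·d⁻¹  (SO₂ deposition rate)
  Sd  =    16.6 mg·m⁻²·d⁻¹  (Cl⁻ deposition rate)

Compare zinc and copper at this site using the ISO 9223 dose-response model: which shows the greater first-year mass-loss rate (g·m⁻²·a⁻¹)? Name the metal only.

copper

zinc: T>10 °C ⇒ hinge -0.071·(17.0−10) = -0.4970
  Pd branch = 0.0129·Pd^0.44·e^(0.046·RH+f) = 1.198 μm/a
  Sd branch = 0.0175·Sd^0.57·e^(0.008·RH+0.085·T) = 0.7267 μm/a
  r_corr = 1.198 + 0.7267 = 1.925 μm/a
  mass loss = 1.925 μm/a × 7.14 g/cm³ = 13.74 g·m⁻²·a⁻¹
copper: temperature factor f = -0.080·(7.0) = -0.5600
  Pd branch = 0.0053·Pd^0.26·e^(0.059·RH+f) = 0.8832 μm/a
  Cl⁻ term: 0.01025·16.6^0.27·exp(0.036·85+0.049·17.0) = 1.074
  r_corr = 0.8832 + 1.074 = 1.957 μm/a
  mass loss = 1.957 μm/a × 8.96 g/cm³ = 17.53 g·m⁻²·a⁻¹
Ordering by g·m⁻²·a⁻¹: copper (17.5) > zinc (13.7)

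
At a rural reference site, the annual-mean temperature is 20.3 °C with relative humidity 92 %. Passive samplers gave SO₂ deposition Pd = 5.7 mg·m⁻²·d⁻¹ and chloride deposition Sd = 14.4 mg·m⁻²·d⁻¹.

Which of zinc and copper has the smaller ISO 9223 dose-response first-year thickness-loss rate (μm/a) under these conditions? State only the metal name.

zinc: T>10 °C ⇒ hinge -0.071·(20.3−10) = -0.7313
  sulphur-dioxide contribution → 0.9194 μm/a
  chloride contribution → 0.9383 μm/a
  total first-year rate 1.858 μm/a
copper: temperature factor f = -0.080·(10.3) = -0.8240
  sulphur-dioxide contribution → 0.8323 μm/a
  chloride contribution → 1.563 μm/a
  ⇒ r_corr(copper) = 2.395 μm/a
Ordering by μm/a: copper (2.39) > zinc (1.86)

zinc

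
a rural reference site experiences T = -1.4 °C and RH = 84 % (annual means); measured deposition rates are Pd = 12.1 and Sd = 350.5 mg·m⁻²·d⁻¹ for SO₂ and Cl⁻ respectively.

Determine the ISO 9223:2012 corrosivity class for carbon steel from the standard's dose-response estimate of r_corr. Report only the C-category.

carbon steel: f(T) = +0.150·(T−10) [T≤10 °C] = -1.7100
  SO₂ term: 1.77·12.1^0.52·exp(0.02·84-1.7100) = 6.28
  Sd branch = 0.102·Sd^0.62·e^(0.033·RH+0.04·T) = 58.32 μm/a
  sum: 6.28 + 58.32 → r_corr = 64.6 μm/a
ISO 9223 Table 2 (carbon steel): 50 < 64.6 ≤ 80 μm/a ⇒ C4

C4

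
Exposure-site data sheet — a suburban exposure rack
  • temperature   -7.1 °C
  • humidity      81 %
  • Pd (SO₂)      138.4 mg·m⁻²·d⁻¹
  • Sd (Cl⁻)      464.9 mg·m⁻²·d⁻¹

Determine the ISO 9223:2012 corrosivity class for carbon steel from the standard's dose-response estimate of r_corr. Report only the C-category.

carbon steel: temperature factor f = +0.150·(-17.1) = -2.5650
  sulphur-dioxide contribution → 8.932 μm/a
  chloride contribution → 50.11 μm/a
  ⇒ r_corr(carbon steel) = 59.04 μm/a
ISO 9223 Table 2 (carbon steel): 50 < 59 ≤ 80 μm/a ⇒ C4

C4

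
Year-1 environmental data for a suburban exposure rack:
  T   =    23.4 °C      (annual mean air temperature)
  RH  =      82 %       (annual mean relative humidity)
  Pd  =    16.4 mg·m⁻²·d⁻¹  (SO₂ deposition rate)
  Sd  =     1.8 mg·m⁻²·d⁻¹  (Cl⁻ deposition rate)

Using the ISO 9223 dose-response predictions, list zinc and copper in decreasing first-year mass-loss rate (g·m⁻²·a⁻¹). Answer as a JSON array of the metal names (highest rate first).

["copper", "zinc"]

zinc: temperature factor f = -0.071·(13.4) = -0.9514
  SO₂ term: 0.0129·16.4^0.44·exp(0.046·82-0.9514) = 0.7415
  Sd branch = 0.0175·Sd^0.57·e^(0.008·RH+0.085·T) = 0.3446 μm/a
  r_corr = 0.7415 + 0.3446 = 1.086 μm/a
  mass loss = 1.086 μm/a × 7.14 g/cm³ = 7.754 g·m⁻²·a⁻¹
copper: T>10 °C ⇒ hinge -0.080·(23.4−10) = -1.0720
  Pd branch = 0.0053·Pd^0.26·e^(0.059·RH+f) = 0.4739 μm/a
  Sd branch = 0.01025·Sd^0.27·e^(0.036·RH+0.049·T) = 0.7238 μm/a
  r_corr = 0.4739 + 0.7238 = 1.198 μm/a
  mass loss = 1.198 μm/a × 8.96 g/cm³ = 10.73 g·m⁻²·a⁻¹
Ordering by g·m⁻²·a⁻¹: copper (10.7) > zinc (7.75)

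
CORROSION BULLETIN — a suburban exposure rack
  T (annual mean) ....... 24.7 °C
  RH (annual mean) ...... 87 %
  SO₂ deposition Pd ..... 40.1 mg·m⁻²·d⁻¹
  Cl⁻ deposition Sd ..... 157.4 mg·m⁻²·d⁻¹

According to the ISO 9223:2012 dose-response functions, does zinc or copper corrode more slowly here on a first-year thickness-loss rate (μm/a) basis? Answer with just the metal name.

zinc: f(T) = -0.071·(T−10) [T>10 °C] = -1.0437
  sulphur-dioxide contribution → 1.261 μm/a
  chloride contribution → 5.122 μm/a
  ⇒ r_corr(zinc) = 6.383 μm/a
copper: T>10 °C ⇒ hinge -0.080·(24.7−10) = -1.1760
  sulphur-dioxide contribution → 0.7238 μm/a
  chloride contribution → 3.089 μm/a
  ⇒ r_corr(copper) = 3.812 μm/a
Ordering by μm/a: zinc (6.38) > copper (3.81)

copper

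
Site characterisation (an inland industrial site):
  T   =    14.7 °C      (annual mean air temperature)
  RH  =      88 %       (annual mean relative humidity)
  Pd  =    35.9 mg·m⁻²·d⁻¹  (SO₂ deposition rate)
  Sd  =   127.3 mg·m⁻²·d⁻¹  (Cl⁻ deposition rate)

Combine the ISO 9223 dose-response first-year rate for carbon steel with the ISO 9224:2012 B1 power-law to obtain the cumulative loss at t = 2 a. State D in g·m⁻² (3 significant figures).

D(2) = 1.34e+03 g·m⁻²

carbon steel: T>10 °C ⇒ hinge -0.054·(14.7−10) = -0.2538
  SO₂ term: 1.77·35.9^0.52·exp(0.02·88-0.2538) = 51.38
  Sd branch = 0.102·Sd^0.62·e^(0.033·RH+0.04·T) = 67.63 μm/a
  sum: 51.38 + 67.63 → r_corr = 119 μm/a
ISO 9224: D(t) = r_corr · t^b with b = 0.523 (carbon steel, B1)
  D(2) = 119 × 2^0.523 = 119 × 1.437 = 171 μm
  Mass loss = 171 μm × 7.85 g/cm³ = 1342 g·m⁻²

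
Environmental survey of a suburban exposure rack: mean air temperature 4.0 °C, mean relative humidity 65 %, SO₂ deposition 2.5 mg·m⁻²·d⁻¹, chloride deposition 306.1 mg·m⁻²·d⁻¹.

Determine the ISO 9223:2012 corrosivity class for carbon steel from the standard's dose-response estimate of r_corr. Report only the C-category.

carbon steel: T≤10 °C ⇒ hinge +0.150·(4.0−10) = -0.9000
  sulphur-dioxide contribution → 4.252 μm/a
  chloride contribution → 35.55 μm/a
  total first-year rate 39.81 μm/a
ISO 9223 Table 2 (carbon steel): 25 < 39.8 ≤ 50 μm/a ⇒ C3

C3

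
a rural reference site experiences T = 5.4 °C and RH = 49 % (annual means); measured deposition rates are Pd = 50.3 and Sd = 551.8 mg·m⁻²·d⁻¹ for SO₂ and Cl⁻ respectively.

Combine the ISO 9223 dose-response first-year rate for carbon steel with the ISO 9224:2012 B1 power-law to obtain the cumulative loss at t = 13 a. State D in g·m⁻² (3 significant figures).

carbon steel: T≤10 °C ⇒ hinge +0.150·(5.4−10) = -0.6900
  sulphur-dioxide contribution → 18.14 μm/a
  chloride contribution → 31.96 μm/a
  total first-year rate 50.1 μm/a
Power-law: D(13) = r_corr · 13^0.523
  D(13) = 50.1 × 13^0.523 = 50.1 × 3.825 = 191.6 μm
  Mass loss = 191.6 μm × 7.85 g/cm³ = 1504 g·m⁻²

D(13) = 1.50e+03 g·m⁻²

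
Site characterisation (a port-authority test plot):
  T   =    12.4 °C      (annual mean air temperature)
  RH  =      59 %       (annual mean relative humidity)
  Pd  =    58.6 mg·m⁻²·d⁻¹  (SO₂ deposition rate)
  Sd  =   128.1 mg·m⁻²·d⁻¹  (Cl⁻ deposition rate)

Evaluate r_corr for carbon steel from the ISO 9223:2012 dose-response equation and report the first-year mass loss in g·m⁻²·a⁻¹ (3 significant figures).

carbon steel: T>10 °C ⇒ hinge -0.054·(12.4−10) = -0.1296
  SO₂ term: 1.77·58.6^0.52·exp(0.02·59-0.1296) = 42.02
  Cl⁻ term: 0.102·128.1^0.62·exp(0.033·59+0.04·12.4) = 23.78
  sum: 42.02 + 23.78 → r_corr = 65.8 μm/a
Convert to mass loss: 65.8 μm/a × 7.85 g/cm³ = 516.6 g·m⁻²·a⁻¹

r_corr = 517 g·m⁻²·a⁻¹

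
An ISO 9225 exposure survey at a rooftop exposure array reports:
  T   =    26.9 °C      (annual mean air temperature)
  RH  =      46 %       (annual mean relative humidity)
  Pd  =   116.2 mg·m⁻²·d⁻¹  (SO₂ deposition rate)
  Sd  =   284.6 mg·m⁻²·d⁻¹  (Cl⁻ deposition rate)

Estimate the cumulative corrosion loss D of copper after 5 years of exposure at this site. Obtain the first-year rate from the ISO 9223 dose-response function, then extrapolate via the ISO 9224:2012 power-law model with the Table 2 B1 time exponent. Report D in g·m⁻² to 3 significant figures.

copper: temperature factor f = -0.080·(16.9) = -1.3520
  sulphur-dioxide contribution → 0.07124 μm/a
  chloride contribution → 0.9226 μm/a
  ⇒ r_corr(copper) = 0.9938 μm/a
Power-law: D(5) = r_corr · 5^0.667
  D(5) = 0.9938 × 5^0.667 = 0.9938 × 2.926 = 2.908 μm
  Mass loss = 2.908 μm × 8.96 g/cm³ = 26.05 g·m⁻²

D(5) = 26.1 g·m⁻²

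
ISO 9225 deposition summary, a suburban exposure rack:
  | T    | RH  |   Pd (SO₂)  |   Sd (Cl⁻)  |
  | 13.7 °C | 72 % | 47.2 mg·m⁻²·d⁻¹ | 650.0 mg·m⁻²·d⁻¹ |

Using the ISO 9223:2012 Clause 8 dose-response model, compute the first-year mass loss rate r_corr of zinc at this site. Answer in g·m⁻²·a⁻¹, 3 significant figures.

r_corr = 39.2 g·m⁻²·a⁻¹

zinc: temperature factor f = -0.071·(3.7) = -0.2627
  sulphur-dioxide contribution → 1.484 μm/a
  chloride contribution → 4.002 μm/a
  total first-year rate 5.486 μm/a
Convert to mass loss: 5.486 μm/a × 7.14 g/cm³ = 39.17 g·m⁻²·a⁻¹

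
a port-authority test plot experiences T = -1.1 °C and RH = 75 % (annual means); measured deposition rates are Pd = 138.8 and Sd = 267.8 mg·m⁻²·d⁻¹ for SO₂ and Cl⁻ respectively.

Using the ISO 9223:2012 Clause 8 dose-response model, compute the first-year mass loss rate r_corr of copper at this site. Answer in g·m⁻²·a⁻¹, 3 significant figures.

r_corr = 9.39 g·m⁻²·a⁻¹

copper: f(T) = +0.126·(T−10) [T≤10 °C] = -1.3986
  sulphur-dioxide contribution → 0.3941 μm/a
  chloride contribution → 0.6538 μm/a
  total first-year rate 1.048 μm/a
Convert to mass loss: 1.048 μm/a × 8.96 g/cm³ = 9.389 g·m⁻²·a⁻¹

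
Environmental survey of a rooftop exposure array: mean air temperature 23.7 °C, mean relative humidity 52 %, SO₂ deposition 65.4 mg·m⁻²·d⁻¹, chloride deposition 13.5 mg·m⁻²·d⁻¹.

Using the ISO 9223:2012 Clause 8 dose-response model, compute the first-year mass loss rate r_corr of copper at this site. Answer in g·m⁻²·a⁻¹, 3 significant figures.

copper: T>10 °C ⇒ hinge -0.080·(23.7−10) = -1.0960
  SO₂ term: 0.0053·65.4^0.26·exp(0.059·52-1.0960) = 0.1129
  Sd branch = 0.01025·Sd^0.27·e^(0.036·RH+0.049·T) = 0.4298 μm/a
  sum: 0.1129 + 0.4298 → r_corr = 0.5427 μm/a
Convert to mass loss: 0.5427 μm/a × 8.96 g/cm³ = 4.863 g·m⁻²·a⁻¹

r_corr = 4.86 g·m⁻²·a⁻¹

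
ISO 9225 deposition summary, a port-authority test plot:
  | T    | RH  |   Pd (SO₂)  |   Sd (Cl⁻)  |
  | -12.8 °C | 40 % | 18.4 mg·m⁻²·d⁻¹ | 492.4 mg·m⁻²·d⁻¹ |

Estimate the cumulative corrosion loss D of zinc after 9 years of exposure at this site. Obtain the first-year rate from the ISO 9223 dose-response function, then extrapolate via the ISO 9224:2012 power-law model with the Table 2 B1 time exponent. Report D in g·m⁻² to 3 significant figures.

zinc: T≤10 °C ⇒ hinge +0.038·(-12.8−10) = -0.8664
  sulphur-dioxide contribution → 0.123 μm/a
  chloride contribution → 0.278 μm/a
  ⇒ r_corr(zinc) = 0.4011 μm/a
Power-law: D(9) = r_corr · 9^0.813
  D(9) = 0.4011 × 9^0.813 = 0.4011 × 5.968 = 2.393 μm
  Mass loss = 2.393 μm × 7.14 g/cm³ = 17.09 g·m⁻²

D(9) = 17.1 g·m⁻²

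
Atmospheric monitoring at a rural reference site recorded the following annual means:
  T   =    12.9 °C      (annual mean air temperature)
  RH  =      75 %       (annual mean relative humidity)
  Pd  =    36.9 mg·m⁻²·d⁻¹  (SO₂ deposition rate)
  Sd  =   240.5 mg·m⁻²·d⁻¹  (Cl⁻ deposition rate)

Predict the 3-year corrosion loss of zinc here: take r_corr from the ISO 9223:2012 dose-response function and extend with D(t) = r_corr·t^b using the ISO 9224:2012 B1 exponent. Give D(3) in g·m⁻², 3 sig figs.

zinc: f(T) = -0.071·(T−10) [T>10 °C] = -0.2059
  Pd branch = 0.0129·Pd^0.44·e^(0.046·RH+f) = 1.618 μm/a
  Cl⁻ term: 0.0175·240.5^0.57·exp(0.008·75+0.085·12.9) = 2.173
  r_corr = 1.618 + 2.173 = 3.791 μm/a
Power-law: D(3) = r_corr · 3^0.813
  D(3) = 3.791 × 3^0.813 = 3.791 × 2.443 = 9.261 μm
  Mass loss = 9.261 μm × 7.14 g/cm³ = 66.12 g·m⁻²

D(3) = 66.1 g·m⁻²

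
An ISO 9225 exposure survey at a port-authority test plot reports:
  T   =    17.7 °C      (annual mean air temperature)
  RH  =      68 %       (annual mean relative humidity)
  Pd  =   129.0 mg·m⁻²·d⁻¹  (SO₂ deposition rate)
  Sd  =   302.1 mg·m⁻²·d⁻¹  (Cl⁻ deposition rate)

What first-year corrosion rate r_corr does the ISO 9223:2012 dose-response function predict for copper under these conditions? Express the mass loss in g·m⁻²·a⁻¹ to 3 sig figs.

r_corr = 16.8 g·m⁻²·a⁻¹

copper: f(T) = -0.080·(T−10) [T>10 °C] = -0.6160
  SO₂ term: 0.0053·129.0^0.26·exp(0.059·68-0.6160) = 0.5596
  Sd branch = 0.01025·Sd^0.27·e^(0.036·RH+0.049·T) = 1.319 μm/a
  r_corr = 0.5596 + 1.319 = 1.878 μm/a
Convert to mass loss: 1.878 μm/a × 8.96 g/cm³ = 16.83 g·m⁻²·a⁻¹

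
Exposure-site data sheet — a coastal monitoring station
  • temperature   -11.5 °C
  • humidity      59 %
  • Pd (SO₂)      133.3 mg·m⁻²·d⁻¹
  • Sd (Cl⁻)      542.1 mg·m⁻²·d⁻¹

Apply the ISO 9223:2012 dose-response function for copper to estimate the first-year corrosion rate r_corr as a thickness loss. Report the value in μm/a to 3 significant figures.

r_corr = 0.308 μm/a

copper: temperature factor f = +0.126·(-21.5) = -2.7090
  sulphur-dioxide contribution → 0.04093 μm/a
  chloride contribution → 0.2671 μm/a
  total first-year rate 0.308 μm/a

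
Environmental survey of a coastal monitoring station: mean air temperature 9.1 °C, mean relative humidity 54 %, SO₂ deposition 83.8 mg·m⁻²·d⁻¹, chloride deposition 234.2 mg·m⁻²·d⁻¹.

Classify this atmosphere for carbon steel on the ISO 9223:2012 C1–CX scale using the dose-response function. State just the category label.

carbon steel: f(T) = +0.150·(T−10) [T≤10 °C] = -0.1350
  SO₂ term: 1.77·83.8^0.52·exp(0.02·54-0.1350) = 45.55
  Cl⁻ term: 0.102·234.2^0.62·exp(0.033·54+0.04·9.1) = 25.69
  sum: 45.55 + 25.69 → r_corr = 71.24 μm/a
ISO 9223 Table 2 (carbon steel): 50 < 71.2 ≤ 80 μm/a ⇒ C4

C4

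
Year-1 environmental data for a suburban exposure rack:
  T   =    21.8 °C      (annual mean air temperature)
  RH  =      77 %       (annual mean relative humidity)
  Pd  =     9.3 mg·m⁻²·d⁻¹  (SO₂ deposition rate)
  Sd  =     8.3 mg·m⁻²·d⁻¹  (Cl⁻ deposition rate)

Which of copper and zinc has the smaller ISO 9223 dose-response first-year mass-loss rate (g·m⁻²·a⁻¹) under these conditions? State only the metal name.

zinc

copper: temperature factor f = -0.080·(11.8) = -0.9440
  SO₂ term: 0.0053·9.3^0.26·exp(0.059·77-0.9440) = 0.346
  Cl⁻ term: 0.01025·8.3^0.27·exp(0.036·77+0.049·21.8) = 0.8446
  r_corr = 0.346 + 0.8446 = 1.191 μm/a
  mass loss = 1.191 μm/a × 8.96 g/cm³ = 10.67 g·m⁻²·a⁻¹
zinc: temperature factor f = -0.071·(11.8) = -0.8378
  Pd branch = 0.0129·Pd^0.44·e^(0.046·RH+f) = 0.5142 μm/a
  Cl⁻ term: 0.0175·8.3^0.57·exp(0.008·77+0.085·21.8) = 0.6905
  r_corr = 0.5142 + 0.6905 = 1.205 μm/a
  mass loss = 1.205 μm/a × 7.14 g/cm³ = 8.602 g·m⁻²·a⁻¹
Ordering by g·m⁻²·a⁻¹: copper (10.7) > zinc (8.6)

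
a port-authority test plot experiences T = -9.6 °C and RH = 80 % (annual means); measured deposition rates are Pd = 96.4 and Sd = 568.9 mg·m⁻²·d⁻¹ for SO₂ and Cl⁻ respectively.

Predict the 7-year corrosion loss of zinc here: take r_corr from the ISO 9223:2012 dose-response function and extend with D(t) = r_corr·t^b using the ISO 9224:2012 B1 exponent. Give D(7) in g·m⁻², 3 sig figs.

zinc: T≤10 °C ⇒ hinge +0.038·(-9.6−10) = -0.7448
  sulphur-dioxide contribution → 1.813 μm/a
  chloride contribution → 0.5457 μm/a
  total first-year rate 2.358 μm/a
Power-law: D(7) = r_corr · 7^0.813
  D(7) = 2.358 × 7^0.813 = 2.358 × 4.865 = 11.47 μm
  Mass loss = 11.47 μm × 7.14 g/cm³ = 81.92 g·m⁻²

D(7) = 81.9 g·m⁻²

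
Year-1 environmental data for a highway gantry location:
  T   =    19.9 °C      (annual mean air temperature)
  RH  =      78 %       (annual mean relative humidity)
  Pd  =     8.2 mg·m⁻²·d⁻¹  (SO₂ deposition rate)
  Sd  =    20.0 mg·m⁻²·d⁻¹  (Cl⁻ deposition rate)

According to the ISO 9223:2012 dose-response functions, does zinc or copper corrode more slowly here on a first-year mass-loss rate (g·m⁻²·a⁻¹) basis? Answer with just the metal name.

zinc

zinc: T>10 °C ⇒ hinge -0.071·(19.9−10) = -0.7029
  sulphur-dioxide contribution → 0.583 μm/a
  chloride contribution → 0.9778 μm/a
  ⇒ r_corr(zinc) = 1.561 μm/a
  mass loss = 1.561 μm/a × 7.14 g/cm³ = 11.14 g·m⁻²·a⁻¹
copper: temperature factor f = -0.080·(9.9) = -0.7920
  sulphur-dioxide contribution → 0.4136 μm/a
  chloride contribution → 1.012 μm/a
  ⇒ r_corr(copper) = 1.425 μm/a
  mass loss = 1.425 μm/a × 8.96 g/cm³ = 12.77 g·m⁻²·a⁻¹
Ordering by g·m⁻²·a⁻¹: copper (12.8) > zinc (11.1)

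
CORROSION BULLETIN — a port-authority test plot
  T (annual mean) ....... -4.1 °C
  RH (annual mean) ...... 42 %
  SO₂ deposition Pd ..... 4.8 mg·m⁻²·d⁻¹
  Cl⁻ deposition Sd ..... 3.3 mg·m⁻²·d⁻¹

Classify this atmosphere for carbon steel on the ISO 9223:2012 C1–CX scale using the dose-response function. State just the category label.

C2

carbon steel: temperature factor f = +0.150·(-14.1) = -2.1150
  Pd branch = 1.77·Pd^0.52·e^(0.02·RH+f) = 1.118 μm/a
  Sd branch = 0.102·Sd^0.62·e^(0.033·RH+0.04·T) = 0.7257 μm/a
  r_corr = 1.118 + 0.7257 = 1.844 μm/a
ISO 9223 Table 2 (carbon steel): 1.3 < 1.84 ≤ 25 μm/a ⇒ C2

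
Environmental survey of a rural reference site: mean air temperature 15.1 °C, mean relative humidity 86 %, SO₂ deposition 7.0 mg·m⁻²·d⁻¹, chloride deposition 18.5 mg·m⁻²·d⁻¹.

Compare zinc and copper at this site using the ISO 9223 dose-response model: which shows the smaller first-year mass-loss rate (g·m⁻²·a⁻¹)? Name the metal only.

zinc

zinc: T>10 °C ⇒ hinge -0.071·(15.1−10) = -0.3621
  sulphur-dioxide contribution → 1.105 μm/a
  chloride contribution → 0.663 μm/a
  total first-year rate 1.768 μm/a
  mass loss = 1.768 μm/a × 7.14 g/cm³ = 12.62 g·m⁻²·a⁻¹
copper: f(T) = -0.080·(T−10) [T>10 °C] = -0.4080
  sulphur-dioxide contribution → 0.9342 μm/a
  chloride contribution → 1.044 μm/a
  total first-year rate 1.978 μm/a
  mass loss = 1.978 μm/a × 8.96 g/cm³ = 17.73 g·m⁻²·a⁻¹
Ordering by g·m⁻²·a⁻¹: copper (17.7) > zinc (12.6)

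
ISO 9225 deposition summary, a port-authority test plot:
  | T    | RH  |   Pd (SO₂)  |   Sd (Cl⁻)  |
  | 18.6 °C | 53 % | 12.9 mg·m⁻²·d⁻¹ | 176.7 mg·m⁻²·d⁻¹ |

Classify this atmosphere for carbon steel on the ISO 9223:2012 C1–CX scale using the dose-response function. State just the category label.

carbon steel: temperature factor f = -0.054·(8.6) = -0.4644
  sulphur-dioxide contribution → 12.14 μm/a
  chloride contribution → 30.52 μm/a
  total first-year rate 42.66 μm/a
Category bounds: 25…50 μm/a bracket r_corr ⇒ C3

C3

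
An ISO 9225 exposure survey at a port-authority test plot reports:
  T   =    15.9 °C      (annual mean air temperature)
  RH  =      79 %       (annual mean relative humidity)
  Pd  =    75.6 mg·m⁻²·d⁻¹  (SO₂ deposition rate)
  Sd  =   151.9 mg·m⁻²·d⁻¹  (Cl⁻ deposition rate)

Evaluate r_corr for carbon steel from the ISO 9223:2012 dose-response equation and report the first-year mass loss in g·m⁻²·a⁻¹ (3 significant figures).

r_corr = 927 g·m⁻²·a⁻¹

carbon steel: temperature factor f = -0.054·(5.9) = -0.3186
  SO₂ term: 1.77·75.6^0.52·exp(0.02·79-0.3186) = 59.24
  Cl⁻ term: 0.102·151.9^0.62·exp(0.033·79+0.04·15.9) = 58.83
  sum: 59.24 + 58.83 → r_corr = 118.1 μm/a
Convert to mass loss: 118.1 μm/a × 7.85 g/cm³ = 926.8 g·m⁻²·a⁻¹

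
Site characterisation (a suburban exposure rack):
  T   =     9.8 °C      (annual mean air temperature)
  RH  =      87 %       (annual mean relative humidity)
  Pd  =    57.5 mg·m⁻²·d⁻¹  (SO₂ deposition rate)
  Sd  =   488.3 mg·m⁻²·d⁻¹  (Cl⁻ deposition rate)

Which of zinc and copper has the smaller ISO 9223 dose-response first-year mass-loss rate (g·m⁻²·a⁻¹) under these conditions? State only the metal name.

copper

zinc: temperature factor f = +0.038·(-0.2) = -0.0076
  Pd branch = 0.0129·Pd^0.44·e^(0.046·RH+f) = 4.165 μm/a
  Sd branch = 0.0175·Sd^0.57·e^(0.008·RH+0.085·T) = 2.752 μm/a
  sum: 4.165 + 2.752 → r_corr = 6.917 μm/a
  mass loss = 6.917 μm/a × 7.14 g/cm³ = 49.38 g·m⁻²·a⁻¹
copper: f(T) = +0.126·(T−10) [T≤10 °C] = -0.0252
  SO₂ term: 0.0053·57.5^0.26·exp(0.059·87-0.0252) = 2.512
  Sd branch = 0.01025·Sd^0.27·e^(0.036·RH+0.049·T) = 2.02 μm/a
  r_corr = 2.512 + 2.02 = 4.533 μm/a
  mass loss = 4.533 μm/a × 8.96 g/cm³ = 40.61 g·m⁻²·a⁻¹
Ordering by g·m⁻²·a⁻¹: zinc (49.4) > copper (40.6)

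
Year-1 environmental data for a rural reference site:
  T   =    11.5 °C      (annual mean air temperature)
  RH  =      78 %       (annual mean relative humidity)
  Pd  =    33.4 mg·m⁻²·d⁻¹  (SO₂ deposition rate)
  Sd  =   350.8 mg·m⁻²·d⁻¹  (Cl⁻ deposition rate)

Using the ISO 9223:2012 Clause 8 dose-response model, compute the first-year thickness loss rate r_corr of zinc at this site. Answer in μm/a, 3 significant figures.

r_corr = 4.41 μm/a

zinc: temperature factor f = -0.071·(1.5) = -0.1065
  Pd branch = 0.0129·Pd^0.44·e^(0.046·RH+f) = 1.964 μm/a
  Sd branch = 0.0175·Sd^0.57·e^(0.008·RH+0.085·T) = 2.45 μm/a
  r_corr = 1.964 + 2.45 = 4.414 μm/a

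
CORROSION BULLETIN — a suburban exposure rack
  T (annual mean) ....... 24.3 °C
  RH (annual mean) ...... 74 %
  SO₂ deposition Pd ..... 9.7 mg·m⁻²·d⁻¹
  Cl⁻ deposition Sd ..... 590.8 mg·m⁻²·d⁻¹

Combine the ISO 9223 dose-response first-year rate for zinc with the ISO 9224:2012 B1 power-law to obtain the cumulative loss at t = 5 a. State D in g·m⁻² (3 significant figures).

D(5) = 261 g·m⁻²

zinc: temperature factor f = -0.071·(14.3) = -1.0153
  SO₂ term: 0.0129·9.7^0.44·exp(0.046·74-1.0153) = 0.3821
  Sd branch = 0.0175·Sd^0.57·e^(0.008·RH+0.085·T) = 9.482 μm/a
  r_corr = 0.3821 + 9.482 = 9.864 μm/a
Power-law: D(5) = r_corr · 5^0.813
  D(5) = 9.864 × 5^0.813 = 9.864 × 3.701 = 36.5 μm
  Mass loss = 36.5 μm × 7.14 g/cm³ = 260.6 g·m⁻²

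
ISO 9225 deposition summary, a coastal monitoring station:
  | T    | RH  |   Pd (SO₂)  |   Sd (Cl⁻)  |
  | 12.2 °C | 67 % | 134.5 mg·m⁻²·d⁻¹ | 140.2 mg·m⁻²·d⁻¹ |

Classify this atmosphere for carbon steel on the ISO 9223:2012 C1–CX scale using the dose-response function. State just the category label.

carbon steel: f(T) = -0.054·(T−10) [T>10 °C] = -0.1188
  sulphur-dioxide contribution → 76.78 μm/a
  chloride contribution → 32.49 μm/a
  ⇒ r_corr(carbon steel) = 109.3 μm/a
109 μm/a falls in (80, 200] for carbon steel → category C5

C5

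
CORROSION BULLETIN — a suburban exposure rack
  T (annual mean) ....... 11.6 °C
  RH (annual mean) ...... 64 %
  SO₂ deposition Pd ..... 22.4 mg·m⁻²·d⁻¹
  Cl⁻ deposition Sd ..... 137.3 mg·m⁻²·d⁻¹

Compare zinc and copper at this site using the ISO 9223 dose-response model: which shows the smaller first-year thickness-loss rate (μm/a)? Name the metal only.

zinc: temperature factor f = -0.071·(1.6) = -0.1136
  Pd branch = 0.0129·Pd^0.44·e^(0.046·RH+f) = 0.8589 μm/a
  Cl⁻ term: 0.0175·137.3^0.57·exp(0.008·64+0.085·11.6) = 1.294
  r_corr = 0.8589 + 1.294 = 2.153 μm/a
copper: f(T) = -0.080·(T−10) [T>10 °C] = -0.1280
  SO₂ term: 0.0053·22.4^0.26·exp(0.059·64-0.1280) = 0.4567
  Sd branch = 0.01025·Sd^0.27·e^(0.036·RH+0.049·T) = 0.6845 μm/a
  r_corr = 0.4567 + 0.6845 = 1.141 μm/a
Ordering by μm/a: zinc (2.15) > copper (1.14)

copper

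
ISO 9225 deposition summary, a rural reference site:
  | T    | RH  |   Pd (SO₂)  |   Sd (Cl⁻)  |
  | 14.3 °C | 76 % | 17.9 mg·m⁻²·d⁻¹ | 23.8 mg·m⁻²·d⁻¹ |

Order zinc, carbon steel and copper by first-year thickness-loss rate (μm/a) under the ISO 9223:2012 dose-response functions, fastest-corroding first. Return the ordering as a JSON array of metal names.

["carbon steel", "zinc", "copper"]

zinc: f(T) = -0.071·(T−10) [T>10 °C] = -0.3053
  Pd branch = 0.0129·Pd^0.44·e^(0.046·RH+f) = 1.116 μm/a
  Cl⁻ term: 0.0175·23.8^0.57·exp(0.008·76+0.085·14.3) = 0.6601
  r_corr = 1.116 + 0.6601 = 1.776 μm/a
carbon steel: T>10 °C ⇒ hinge -0.054·(14.3−10) = -0.2322
  SO₂ term: 1.77·17.9^0.52·exp(0.02·76-0.2322) = 28.76
  Sd branch = 0.102·Sd^0.62·e^(0.033·RH+0.04·T) = 15.84 μm/a
  sum: 28.76 + 15.84 → r_corr = 44.6 μm/a
copper: T>10 °C ⇒ hinge -0.080·(14.3−10) = -0.3440
  Pd branch = 0.0053·Pd^0.26·e^(0.059·RH+f) = 0.7047 μm/a
  Sd branch = 0.01025·Sd^0.27·e^(0.036·RH+0.049·T) = 0.7498 μm/a
  r_corr = 0.7047 + 0.7498 = 1.454 μm/a
Ordering by μm/a: carbon steel (44.6) > zinc (1.78) > copper (1.45)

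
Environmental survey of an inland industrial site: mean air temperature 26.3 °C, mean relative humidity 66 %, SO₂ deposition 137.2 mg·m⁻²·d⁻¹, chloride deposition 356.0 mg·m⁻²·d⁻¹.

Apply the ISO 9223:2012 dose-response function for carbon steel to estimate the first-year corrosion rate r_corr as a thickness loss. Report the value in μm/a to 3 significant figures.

r_corr = 134 μm/a

carbon steel: T>10 °C ⇒ hinge -0.054·(26.3−10) = -0.8802
  sulphur-dioxide contribution → 35.51 μm/a
  chloride contribution → 98.46 μm/a
  total first-year rate 134 μm/a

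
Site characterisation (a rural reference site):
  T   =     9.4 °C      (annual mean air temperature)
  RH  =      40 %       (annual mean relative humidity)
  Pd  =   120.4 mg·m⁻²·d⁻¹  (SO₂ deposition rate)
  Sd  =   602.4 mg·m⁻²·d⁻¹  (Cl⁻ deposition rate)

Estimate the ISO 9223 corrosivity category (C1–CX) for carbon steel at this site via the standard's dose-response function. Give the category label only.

C4

carbon steel: f(T) = +0.150·(T−10) [T≤10 °C] = -0.0900
  sulphur-dioxide contribution → 43.48 μm/a
  chloride contribution → 29.42 μm/a
  ⇒ r_corr(carbon steel) = 72.9 μm/a
72.9 μm/a falls in (50, 80] for carbon steel → category C4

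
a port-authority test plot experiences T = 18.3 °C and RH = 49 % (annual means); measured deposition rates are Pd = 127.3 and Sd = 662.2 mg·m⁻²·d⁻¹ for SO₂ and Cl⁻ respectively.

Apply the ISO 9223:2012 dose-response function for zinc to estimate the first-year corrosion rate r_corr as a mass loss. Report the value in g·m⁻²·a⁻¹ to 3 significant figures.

r_corr = 39.6 g·m⁻²·a⁻¹

zinc: temperature factor f = -0.071·(8.3) = -0.5893
  SO₂ term: 0.0129·127.3^0.44·exp(0.046·49-0.5893) = 0.575
  Cl⁻ term: 0.0175·662.2^0.57·exp(0.008·49+0.085·18.3) = 4.975
  r_corr = 0.575 + 4.975 = 5.55 μm/a
Convert to mass loss: 5.55 μm/a × 7.14 g/cm³ = 39.63 g·m⁻²·a⁻¹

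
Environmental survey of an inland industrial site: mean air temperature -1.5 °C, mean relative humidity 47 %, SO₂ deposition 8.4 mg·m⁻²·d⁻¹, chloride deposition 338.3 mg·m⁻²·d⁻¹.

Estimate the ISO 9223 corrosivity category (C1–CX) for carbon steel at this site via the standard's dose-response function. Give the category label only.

C2

carbon steel: f(T) = +0.150·(T−10) [T≤10 °C] = -1.7250
  SO₂ term: 1.77·8.4^0.52·exp(0.02·47-1.7250) = 2.442
  Sd branch = 0.102·Sd^0.62·e^(0.033·RH+0.04·T) = 16.76 μm/a
  r_corr = 2.442 + 16.76 = 19.2 μm/a
ISO 9223 Table 2 (carbon steel): 1.3 < 19.2 ≤ 25 μm/a ⇒ C2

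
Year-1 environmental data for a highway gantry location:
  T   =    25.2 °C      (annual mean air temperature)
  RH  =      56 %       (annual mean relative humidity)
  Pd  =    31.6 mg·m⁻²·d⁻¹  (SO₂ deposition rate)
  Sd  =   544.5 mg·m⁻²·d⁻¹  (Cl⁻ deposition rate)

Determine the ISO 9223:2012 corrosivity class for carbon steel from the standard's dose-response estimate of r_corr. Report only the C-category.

carbon steel: temperature factor f = -0.054·(15.2) = -0.8208
  Pd branch = 1.77·Pd^0.52·e^(0.02·RH+f) = 14.38 μm/a
  Sd branch = 0.102·Sd^0.62·e^(0.033·RH+0.04·T) = 88.16 μm/a
  sum: 14.38 + 88.16 → r_corr = 102.5 μm/a
ISO 9223 Table 2 (carbon steel): 80 < 103 ≤ 200 μm/a ⇒ C5

C5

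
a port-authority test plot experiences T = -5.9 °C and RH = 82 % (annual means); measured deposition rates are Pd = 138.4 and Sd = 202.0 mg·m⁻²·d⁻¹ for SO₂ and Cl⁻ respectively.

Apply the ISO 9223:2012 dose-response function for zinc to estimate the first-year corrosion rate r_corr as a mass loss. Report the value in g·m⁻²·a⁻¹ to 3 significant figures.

zinc: f(T) = +0.038·(T−10) [T≤10 °C] = -0.6042
  sulphur-dioxide contribution → 2.682 μm/a
  chloride contribution → 0.4209 μm/a
  ⇒ r_corr(zinc) = 3.103 μm/a
Convert to mass loss: 3.103 μm/a × 7.14 g/cm³ = 22.15 g·m⁻²·a⁻¹

r_corr = 22.2 g·m⁻²·a⁻¹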